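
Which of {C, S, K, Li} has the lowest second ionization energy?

Consider each +1 ion: C⁺ still has 3 valence electrons; S⁺ still has 5 valence electrons; K⁺ is the bare [Ar] core; Li⁺ is the bare [He] core.
Core electrons are held far more tightly than valence electrons, so K and Li top the IE_2 order.
Valence configurations: C⁺ [He]2s²2p¹, S⁺ [Ne]3s²3p³.
The numbers (kJ/mol): C 2353, S 2252, K 3052, Li 7298.
Overall IE_2 order: S < C < K < Li.

S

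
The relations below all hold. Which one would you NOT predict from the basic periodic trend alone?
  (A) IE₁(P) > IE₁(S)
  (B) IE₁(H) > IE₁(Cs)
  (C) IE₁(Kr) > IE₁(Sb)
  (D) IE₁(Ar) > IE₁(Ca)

(A)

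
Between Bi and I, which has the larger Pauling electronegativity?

I

I is in period 5, group 17; Bi is in period 6, group 15.
Electronegativity increases across a period and decreases down a group, tracking effective nuclear charge and atomic size.
Neither a single period nor a single group — weigh both effects.
I > Bi: both effects reinforce here, so I is clearly the higher of the two.
For reference (Pauling): I 2.66, Bi 2.02.
So I has the larger Pauling electronegativity (I > Bi).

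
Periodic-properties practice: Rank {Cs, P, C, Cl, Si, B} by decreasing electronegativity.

Smaller atoms with higher effective nuclear charge are more electronegative.
These span different periods and groups, so the two trends combine.
Si > Cs: relative to Cs, both the across-period and down-group shifts push Si's electronegativity up.
B > Si: the two effects oppose for this pair; the down-group effect wins (2.04 vs 1.90).
P > B: period and group pull opposite ways; the across-period shift dominates (2.19 vs 2.04).
C > P: period and group pull opposite ways; the down-group shift dominates (2.55 vs 2.19).
Cl > C: the two effects oppose for this pair; the across-period effect wins (3.16 vs 2.55).
Approximate values (Pauling): B 2.04, C 2.55, Si 1.90, P 2.19, Cl 3.16, Cs 0.79.
So from highest to lowest: Cl > C > P > B > Si > Cs.

Cl > C > P > B > Si > Cs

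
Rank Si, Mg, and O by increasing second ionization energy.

After 1 electron has been removed, what remains? Si⁺ still has 3 valence electrons; Mg⁺ still has 1 valence electron; O⁺ still has 5 valence electrons.
All are still removing valence electrons, so compare the +1 ions as you would atoms: IE_2 generally rises across a period (higher Z_eff) and falls down a group (larger shell), subject to the usual subshell exceptions.
Valence configurations: Si⁺ [Ne]3s²3p¹, Mg⁺ [Ne]3s¹, O⁺ [He]2s²2p³.
Approximate IE_2 values (kJ/mol): Si 1577, Mg 1451, O 3388.
Putting it together, IE_2: Mg < Si < O.

Mg, Si, O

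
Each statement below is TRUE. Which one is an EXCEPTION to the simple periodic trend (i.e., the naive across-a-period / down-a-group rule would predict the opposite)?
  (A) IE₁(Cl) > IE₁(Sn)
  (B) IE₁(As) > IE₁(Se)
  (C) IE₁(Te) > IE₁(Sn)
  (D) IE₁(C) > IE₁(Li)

(B)

The general trend: first ionisation energy increases across a period and decreases down a group.
(A) Cl (period 3, group 17) vs Sn (period 5, group 14): the stated order agrees with the simple trend.
(B) As (period 4, group 15) vs Se (period 4, group 16): the stated order contradicts the simple trend.
(C) Te (period 5, group 16) vs Sn (period 5, group 14): the stated order agrees with the simple trend.
(D) C (period 2, group 14) vs Li (period 2, group 1): the stated order agrees with the simple trend.
The exception is (B): Se (4p⁴) ionizes more easily than half-filled As (4p³).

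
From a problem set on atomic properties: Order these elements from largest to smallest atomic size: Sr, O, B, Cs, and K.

Cs, K, Sr, B, O

B is in period 2, group 13; O is in period 2, group 16; K is in period 4, group 1; Sr is in period 5, group 2; Cs is in period 6, group 1.
Across a period the added protons contract the valence shell; down a group each new principal shell makes the atom larger.
Neither a single period nor a single group — weigh both effects.
B > O: B lies to the left of O in period 2, so the across-period effect alone puts B larger.
Sr > B: both effects reinforce here, so Sr is clearly the larger of the two.
K > Sr: period and group pull opposite ways; the across-period shift dominates (196 vs 185 pm).
Cs > K: they share group 1; the group trend gives Cs the larger value.
Approximate values (pm): B 85, O 63, K 196, Sr 185, Cs 232.
So from largest to smallest: Cs > K > Sr > B > O.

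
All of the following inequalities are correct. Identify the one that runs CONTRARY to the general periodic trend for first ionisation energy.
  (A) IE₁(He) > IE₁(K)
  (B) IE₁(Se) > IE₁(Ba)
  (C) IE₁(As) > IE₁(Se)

The general trend: first ionisation energy increases across a period and decreases down a group.
(A) He (period 1, group 18) vs K (period 4, group 1): the stated order agrees with the simple trend.
(B) Se (period 4, group 16) vs Ba (period 6, group 2): the stated order agrees with the simple trend.
(C) As (period 4, group 15) vs Se (period 4, group 16): the stated order contradicts the simple trend.
The exception is (C): Se (4p⁴) ionizes more easily than half-filled As (4p³).

(C)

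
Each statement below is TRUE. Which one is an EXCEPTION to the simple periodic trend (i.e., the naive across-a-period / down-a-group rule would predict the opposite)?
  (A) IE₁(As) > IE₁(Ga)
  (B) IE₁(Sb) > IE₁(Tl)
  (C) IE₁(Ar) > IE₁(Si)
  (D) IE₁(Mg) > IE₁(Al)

The general trend: first ionisation energy increases across a period and decreases down a group.
(A) As (period 4, group 15) vs Ga (period 4, group 13): the stated order agrees with the simple trend.
(B) Sb (period 5, group 15) vs Tl (period 6, group 13): the stated order agrees with the simple trend.
(C) Ar (period 3, group 18) vs Si (period 3, group 14): the stated order agrees with the simple trend.
(D) Mg (period 3, group 2) vs Al (period 3, group 13): the stated order contradicts the simple trend.
The exception is (D): Al's single 3p electron is easier to remove than one from Mg's filled 3s².

(D)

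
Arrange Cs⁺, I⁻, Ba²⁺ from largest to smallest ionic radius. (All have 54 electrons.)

All of these have 54 electrons, so size is governed by nuclear charge alone: the more protons, the stronger the pull on the same electron cloud, and the smaller the ion.
Nuclear charges: Ba²⁺ (Z=56), Cs⁺ (Z=55), I⁻ (Z=53).
Largest to smallest: I⁻ > Cs⁺ > Ba²⁺.

I⁻ > Cs⁺ > Ba²⁺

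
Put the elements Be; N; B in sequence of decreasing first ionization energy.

Be is in period 2, group 2; B is in period 2, group 13; N is in period 2, group 15.
IE₁ increases left→right with effective nuclear charge and decreases top→bottom as the valence shell moves farther out.
All lie in period 2; the across-period trend (first ionization energy increases left to right) applies, with the exception below.
Note the exception: Be has a higher first ionization energy than B, contrary to the simple trend — removing B's lone 2p electron is easier than breaking Be's filled 2s².
For reference (kJ/mol): Be 900, B 801, N 1402.
So from highest to lowest: N > Be > B.

N, Be, B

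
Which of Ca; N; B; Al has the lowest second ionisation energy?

Ca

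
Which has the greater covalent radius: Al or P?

Al is in period 3, group 13; P is in period 3, group 15.
Radius decreases left→right (rising Z_eff, same n) and increases top→bottom (higher n).
All lie in period 3, so atomic radius increases right to left.
So Al has the greater covalent radius (Al > P).

Al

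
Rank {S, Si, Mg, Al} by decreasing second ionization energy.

The second ionization energy removes an electron from the +1 ion. For each element: S⁺ still has 5 valence electrons; Si⁺ still has 3 valence electrons; Mg⁺ still has 1 valence electron; Al⁺ still has 2 valence electrons.
All are still removing valence electrons, so compare the +1 ions as you would atoms: IE_2 generally rises across a period (higher Z_eff) and falls down a group (larger shell), subject to the usual subshell exceptions.
Valence configurations: S⁺ [Ne]3s²3p³, Si⁺ [Ne]3s²3p¹, Mg⁺ [Ne]3s¹, Al⁺ [Ne]3s².
Si⁺ loses a lone 3p electron whereas Al⁺ must break into a filled 3s² pair, so IE_2(Al) > IE_2(Si) even though Si has the higher nuclear charge.
Tabulated IE_2 (kJ/mol): S 2252, Si 1577, Mg 1451, Al 1817.
So the second ionization energies run Mg < Si < Al < S.

S > Al > Si > Mg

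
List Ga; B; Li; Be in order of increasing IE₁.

Removing the outermost electron gets harder across a period and easier down a group.
These span different periods and groups, so the two trends combine.
Ga > Li: the two effects oppose for this pair; the across-period effect wins (579 vs 520 kJ/mol).
B > Ga: they share group 13; the group trend gives B the larger value.
Be > B: this pair runs against the simple trend — see the exception note.
Note the exception: Be has a higher first ionization energy than B, contrary to the simple trend — removing B's lone 2p electron is easier than breaking Be's filled 2s².
Approximate values (kJ/mol): Li 520, Be 900, B 801, Ga 579.
So from lowest to highest: Li < Ga < B < Be.

Li, Ga, B, Be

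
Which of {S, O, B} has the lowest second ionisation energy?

S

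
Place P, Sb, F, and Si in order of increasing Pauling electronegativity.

Electronegativity increases across a period and decreases down a group, tracking effective nuclear charge and atomic size.
Here both period and group differ, so the two effects have to be weighed against each other.
Sb > Si: the two effects oppose for this pair; the across-period effect wins (2.05 vs 1.90).
P > Sb: they share group 15; the group trend gives P the larger value.
F > P: both effects reinforce here, so F is clearly the higher of the two.
Approximate values (Pauling): F 3.98, Si 1.90, P 2.19, Sb 2.05.
So from lowest to highest: Si < Sb < P < F.

Si < Sb < P < F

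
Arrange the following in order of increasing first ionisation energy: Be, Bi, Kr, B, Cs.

Cs < Bi < B < Be < Kr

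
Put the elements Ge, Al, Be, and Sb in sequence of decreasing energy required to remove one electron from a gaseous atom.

Be, Sb, Ge, Al

Be is in period 2, group 2; Al is in period 3, group 13; Ge is in period 4, group 14; Sb is in period 5, group 15.
Across a period the outer electron is held more tightly (higher IE₁); down a group it sits in a higher shell, more shielded, and comes off more easily.
These sit on a diagonal, where the across-period and down-group effects partly cancel.
Ge > Al: period and group pull opposite ways; the across-period shift dominates (762 vs 578 kJ/mol).
Sb > Ge: period and group pull opposite ways; the across-period shift dominates (831 vs 762 kJ/mol).
Be > Sb: period and group pull opposite ways; the down-group shift dominates (900 vs 831 kJ/mol).
Approximate values (kJ/mol): Be 900, Al 578, Ge 762, Sb 831.
So from highest to lowest: Be > Sb > Ge > Al.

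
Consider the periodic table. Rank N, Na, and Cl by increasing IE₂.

Consider each +1 ion: N⁺ still has 4 valence electrons; Na⁺ is the bare [Ne] core; Cl⁺ still has 6 valence electrons.
Breaking into a closed-shell core is much more expensive than removing a leftover valence electron — Na has the largest IE_2 here.
Valence configurations: N⁺ [He]2s²2p², Cl⁺ [Ne]3s²3p⁴.
The numbers (kJ/mol): N 2856, Na 4562, Cl 2298.
So the second ionization energies run Cl < N < Na.

Cl < N < Na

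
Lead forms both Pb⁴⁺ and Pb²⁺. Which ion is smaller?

Pb⁴⁺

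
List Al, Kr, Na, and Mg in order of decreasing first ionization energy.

Kr > Mg > Al > Na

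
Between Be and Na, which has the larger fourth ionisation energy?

Consider each +3 ion: Be³⁺ is already 1 electron into the core; Na³⁺ is already 2 electrons into the core.
All of these are removing an electron from a noble-gas core or deeper; the smaller core (lower principal quantum number) is held far more tightly, and within a period the higher nuclear charge binds the same core more tightly.
The numbers (kJ/mol): Be 21007, Na 9543.
Putting it together, IE_4: Na < Be.

Be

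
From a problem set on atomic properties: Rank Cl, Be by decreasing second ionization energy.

Cl, Be

IE_2 is the cost of taking one more electron from the +1 cation: Cl⁺ still has 6 valence electrons; Be⁺ still has 1 valence electron.
All are still removing valence electrons, so compare the +1 ions as you would atoms: IE_2 generally rises across a period (higher Z_eff) and falls down a group (larger shell), subject to the usual subshell exceptions.
Valence configurations: Cl⁺ [Ne]3s²3p⁴, Be⁺ [He]2s¹.
The numbers (kJ/mol): Cl 2298, Be 1757.
Hence IE_2: Be < Cl.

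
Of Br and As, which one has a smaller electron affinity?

As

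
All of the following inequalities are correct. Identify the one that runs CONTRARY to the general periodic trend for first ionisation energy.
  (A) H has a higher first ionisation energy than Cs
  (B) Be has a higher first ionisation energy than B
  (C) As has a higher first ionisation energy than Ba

The general trend: first ionisation energy increases across a period and decreases down a group.
(A) H (period 1, group 1) vs Cs (period 6, group 1): the stated order agrees with the simple trend.
(B) Be (period 2, group 2) vs B (period 2, group 13): the stated order contradicts the simple trend.
(C) As (period 4, group 15) vs Ba (period 6, group 2): the stated order agrees with the simple trend.
The exception is (B): removing B's lone 2p electron is easier than breaking Be's filled 2s².

(B)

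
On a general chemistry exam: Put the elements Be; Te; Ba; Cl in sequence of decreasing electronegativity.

Be is in period 2, group 2; Cl is in period 3, group 17; Te is in period 5, group 16; Ba is in period 6, group 2.
Smaller atoms with higher effective nuclear charge are more electronegative.
Here both period and group differ, so the two effects have to be weighed against each other.
Be > Ba: Be sits above Ba in group 2, so the down-group effect alone puts Be higher.
Te > Be: the two effects oppose for this pair; the across-period effect wins (2.10 vs 1.57).
Cl > Te: relative to Te, both the across-period and down-group shifts push Cl's electronegativity up.
Approximate values (Pauling): Be 1.57, Cl 3.16, Te 2.10, Ba 0.89.
So from highest to lowest: Cl > Te > Be > Ba.

Cl, Te, Be, Ba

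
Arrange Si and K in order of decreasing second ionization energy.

The second ionization energy removes an electron from the +1 ion. For each element: Si⁺ still has 3 valence electrons; K⁺ is the bare [Ar] core.
Breaking into a closed-shell core is much more expensive than removing a leftover valence electron — K has the largest IE_2 here.
Tabulated IE_2 (kJ/mol): Si 1577, K 3052.
Hence IE_2: Si < K.

K > Si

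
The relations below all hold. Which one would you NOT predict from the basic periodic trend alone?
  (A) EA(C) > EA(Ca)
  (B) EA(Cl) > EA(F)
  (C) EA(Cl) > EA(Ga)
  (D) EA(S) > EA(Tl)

(B)

The general trend: electron affinity increases across a period and decreases down a group.
(A) C (period 2, group 14) vs Ca (period 4, group 2): the stated order agrees with the simple trend.
(B) Cl (period 3, group 17) vs F (period 2, group 17): the stated order contradicts the simple trend.
(C) Cl (period 3, group 17) vs Ga (period 4, group 13): the stated order agrees with the simple trend.
(D) S (period 3, group 16) vs Tl (period 6, group 13): the stated order agrees with the simple trend.
The exception is (B): F's small 2p subshell makes the incoming electron feel strong e⁻–e⁻ repulsion, so Cl actually releases more energy on gaining an electron.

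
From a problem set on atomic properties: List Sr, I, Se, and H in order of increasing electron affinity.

Sr < H < Se < I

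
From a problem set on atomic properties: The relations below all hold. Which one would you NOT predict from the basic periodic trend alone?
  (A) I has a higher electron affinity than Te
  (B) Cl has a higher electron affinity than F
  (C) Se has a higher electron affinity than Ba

The general trend: electron affinity increases across a period and decreases down a group.
(A) I (period 5, group 17) vs Te (period 5, group 16): the stated order agrees with the simple trend.
(B) Cl (period 3, group 17) vs F (period 2, group 17): the stated order contradicts the simple trend.
(C) Se (period 4, group 16) vs Ba (period 6, group 2): the stated order agrees with the simple trend.
The exception is (B): F's small 2p subshell makes the incoming electron feel strong e⁻–e⁻ repulsion, so Cl actually releases more energy on gaining an electron.

(B)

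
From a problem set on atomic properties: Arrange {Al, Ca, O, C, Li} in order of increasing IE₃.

Al < C < Ca < O < Li

After 2 electrons have been removed, what remains? Al²⁺ still has 1 valence electron; Ca²⁺ is the bare [Ar] core; O²⁺ still has 4 valence electrons; C²⁺ still has 2 valence electrons; Li²⁺ is already 1 electron into the core.
Usually core removal costs more than valence removal, but here the competition is close: a tightly held n=2 valence electron can cost more to remove than an n=3 core electron, so the actual values have to decide it.
Valence configurations: Al²⁺ [Ne]3s¹, O²⁺ [He]2s²2p², C²⁺ [He]2s².
The numbers (kJ/mol): Al 2745, Ca 4912, O 5300, C 4620, Li 11815.
So the third ionization energies run Al < C < Ca < O < Li.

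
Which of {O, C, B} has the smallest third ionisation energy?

B

Consider each +2 ion: O²⁺ still has 4 valence electrons; C²⁺ still has 2 valence electrons; B²⁺ still has 1 valence electron.
All are still removing valence electrons, so compare the +2 ions as you would atoms: IE_3 generally rises across a period (higher Z_eff) and falls down a group (larger shell), subject to the usual subshell exceptions.
Valence configurations: O²⁺ [He]2s²2p², C²⁺ [He]2s², B²⁺ [He]2s¹.
The numbers (kJ/mol): O 5300, C 4620, B 3660.
Hence IE_3: B < C < O.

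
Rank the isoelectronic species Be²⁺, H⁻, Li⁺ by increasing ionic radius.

All of these have 2 electrons, so size is governed by nuclear charge alone: the more protons, the stronger the pull on the same electron cloud, and the smaller the ion.
Nuclear charges: Be²⁺ (Z=4), Li⁺ (Z=3), H⁻ (Z=1).
Smallest to largest: Be²⁺ < Li⁺ < H⁻.

Be²⁺, Li⁺, H⁻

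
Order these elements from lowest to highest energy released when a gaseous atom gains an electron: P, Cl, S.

P, S, Cl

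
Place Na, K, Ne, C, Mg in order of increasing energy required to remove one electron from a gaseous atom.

K < Na < Mg < C < Ne

C is in period 2, group 14; Ne is in period 2, group 18; Na is in period 3, group 1; Mg is in period 3, group 2; K is in period 4, group 1.
Across a period the outer electron is held more tightly (higher IE₁); down a group it sits in a higher shell, more shielded, and comes off more easily.
Neither a single period nor a single group — weigh both effects.
Na > K: Na sits above K in group 1, so the down-group effect alone puts Na higher.
Mg > Na: both are in period 3; the period trend gives Mg the larger value.
C > Mg: both effects reinforce here, so C is clearly the higher of the two.
Ne > C: both are in period 2; the period trend gives Ne the larger value.
Approximate values (kJ/mol): C 1086, Ne 2081, Na 496, Mg 738, K 419.
So from lowest to highest: K < Na < Mg < C < Ne.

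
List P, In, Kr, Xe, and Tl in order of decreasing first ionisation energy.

P is in period 3, group 15; Kr is in period 4, group 18; In is in period 5, group 13; Xe is in period 5, group 18; Tl is in period 6, group 13.
First ionization energy rises across a period (greater Z_eff holds electrons more tightly) and falls down a group (valence electrons are farther from the nucleus).
Here both period and group differ, so the two effects have to be weighed against each other.
Tl > In: this pair runs against the simple trend — see the exception note.
P > Tl: relative to Tl, both the across-period and down-group shifts push P's first ionization energy up.
Xe > P: period and group pull opposite ways; the across-period shift dominates (1170 vs 1012 kJ/mol).
Kr > Xe: Kr sits above Xe in group 18, so the down-group effect alone puts Kr higher.
Note the exception: Tl has a higher first ionization energy than In, contrary to the simple trend — relativistic 6s stabilisation and poor 4f/5d shielding distort the trend for the heavy p-block elements.
For reference (kJ/mol): P 1012, Kr 1351, In 558, Xe 1170, Tl 589.
So from highest to lowest: Kr > Xe > P > Tl > In.

Kr, Xe, P, Tl, In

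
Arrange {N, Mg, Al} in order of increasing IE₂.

Mg < Al < N

IE_2 is the cost of taking one more electron from the +1 cation: N⁺ still has 4 valence electrons; Mg⁺ still has 1 valence electron; Al⁺ still has 2 valence electrons.
All are still removing valence electrons, so compare the +1 ions as you would atoms: IE_2 generally rises across a period (higher Z_eff) and falls down a group (larger shell), subject to the usual subshell exceptions.
Valence configurations: N⁺ [He]2s²2p², Mg⁺ [Ne]3s¹, Al⁺ [Ne]3s².
Tabulated IE_2 (kJ/mol): N 2856, Mg 1451, Al 1817.
Putting it together, IE_2: Mg < Al < N.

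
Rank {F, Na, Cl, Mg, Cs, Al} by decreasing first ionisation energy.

F, Cl, Mg, Al, Na, Cs

First ionization energy rises across a period (greater Z_eff holds electrons more tightly) and falls down a group (valence electrons are farther from the nucleus).
These span different periods and groups, so the two trends combine.
Na > Cs: they share group 1; the group trend gives Na the larger value.
Al > Na: both are in period 3; the period trend gives Al the larger value.
Mg > Al: this pair runs against the simple trend — see the exception note.
Cl > Mg: Cl lies to the right of Mg in period 3, so the across-period effect alone puts Cl higher.
F > Cl: F sits above Cl in group 17, so the down-group effect alone puts F higher.
Note the exception: Mg has a higher first ionization energy than Al, contrary to the simple trend — Al's single 3p electron is easier to remove than one from Mg's filled 3s².
Approximate values (kJ/mol): F 1681, Na 496, Mg 738, Al 578, Cl 1251, Cs 376.
So from highest to lowest: F > Cl > Mg > Al > Na > Cs.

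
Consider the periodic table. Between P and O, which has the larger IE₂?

IE_2 is the cost of taking one more electron from the +1 cation: P⁺ still has 4 valence electrons; O⁺ still has 5 valence electrons.
All are still removing valence electrons, so compare the +1 ions as you would atoms: IE_2 generally rises across a period (higher Z_eff) and falls down a group (larger shell), subject to the usual subshell exceptions.
Valence configurations: P⁺ [Ne]3s²3p², O⁺ [He]2s²2p³.
Approximate IE_2 values (kJ/mol): P 1907, O 3388.
Hence IE_2: P < O.

O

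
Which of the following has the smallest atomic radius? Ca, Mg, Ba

Mg

Moving right in a period, electrons are added to the same shell under a stronger nuclear pull, so atoms get smaller; moving down, a new shell is opened and atoms get larger.
All are in group 2, so atomic radius increases down the group.
The smallest atomic radius among these belongs to Mg.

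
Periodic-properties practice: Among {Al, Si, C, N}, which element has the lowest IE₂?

Si

The second ionization energy removes an electron from the +1 ion. For each element: Al⁺ still has 2 valence electrons; Si⁺ still has 3 valence electrons; C⁺ still has 3 valence electrons; N⁺ still has 4 valence electrons.
All are still removing valence electrons, so compare the +1 ions as you would atoms: IE_2 generally rises across a period (higher Z_eff) and falls down a group (larger shell), subject to the usual subshell exceptions.
Valence configurations: Al⁺ [Ne]3s², Si⁺ [Ne]3s²3p¹, C⁺ [He]2s²2p¹, N⁺ [He]2s²2p².
Si⁺ loses a lone 3p electron whereas Al⁺ must break into a filled 3s² pair, so IE_2(Al) > IE_2(Si) even though Si has the higher nuclear charge.
The numbers (kJ/mol): Al 1817, Si 1577, C 2353, N 2856.
Overall IE_2 order: Si < Al < C < N.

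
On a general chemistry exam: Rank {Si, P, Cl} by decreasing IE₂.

Consider each +1 ion: Si⁺ still has 3 valence electrons; P⁺ still has 4 valence electrons; Cl⁺ still has 6 valence electrons.
All are still removing valence electrons, so compare the +1 ions as you would atoms: IE_2 generally rises across a period (higher Z_eff) and falls down a group (larger shell), subject to the usual subshell exceptions.
Valence configurations: Si⁺ [Ne]3s²3p¹, P⁺ [Ne]3s²3p², Cl⁺ [Ne]3s²3p⁴.
Tabulated IE_2 (kJ/mol): Si 1577, P 1907, Cl 2298.
So the second ionization energies run Si < P < Cl.

Cl > P > Si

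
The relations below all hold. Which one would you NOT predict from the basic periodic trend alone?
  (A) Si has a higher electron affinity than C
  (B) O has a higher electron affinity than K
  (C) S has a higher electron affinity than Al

(A)

The general trend: electron affinity increases across a period and decreases down a group.
(A) Si (period 3, group 14) vs C (period 2, group 14): the stated order contradicts the simple trend.
(B) O (period 2, group 16) vs K (period 4, group 1): the stated order agrees with the simple trend.
(C) S (period 3, group 16) vs Al (period 3, group 13): the stated order agrees with the simple trend.
The exception is (A): Si's larger, more diffuse 3p orbitals accept an added electron slightly more readily than C's compact 2p.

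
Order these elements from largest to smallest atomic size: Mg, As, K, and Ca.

Radius decreases left→right (rising Z_eff, same n) and increases top→bottom (higher n).
These span different periods and groups, so the two trends combine.
Mg > As: period and group pull opposite ways; the across-period shift dominates (139 vs 121 pm).
Ca > Mg: they share group 2; the group trend gives Ca the larger value.
K > Ca: K lies to the left of Ca in period 4, so the across-period effect alone puts K larger.
For reference (pm): Mg 139, K 196, Ca 171, As 121.
So from largest to smallest: K > Ca > Mg > As.

K, Ca, Mg, As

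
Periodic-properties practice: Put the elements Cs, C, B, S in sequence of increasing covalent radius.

B is in period 2, group 13; C is in period 2, group 14; S is in period 3, group 16; Cs is in period 6, group 1.
Atomic radius shrinks across a period as nuclear charge pulls the same shell inward, and grows down a group as new shells are added.
Neither a single period nor a single group — weigh both effects.
B > C: both are in period 2; the period trend gives B the larger value.
S > B: period and group pull opposite ways; the down-group shift dominates (103 vs 85 pm).
Cs > S: both effects reinforce here, so Cs is clearly the larger of the two.
Tabulated atomic radius (pm): B 85, C 75, S 103, Cs 232.
So from smallest to largest: C < B < S < Cs.

C < B < S < Cs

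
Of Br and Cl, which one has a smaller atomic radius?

Cl is in period 3, group 17; Br is in period 4, group 17.
Radius decreases left→right (rising Z_eff, same n) and increases top→bottom (higher n).
All are in group 17, so atomic radius increases down the group.
So Cl has the smaller atomic radius (Cl < Br).

Cl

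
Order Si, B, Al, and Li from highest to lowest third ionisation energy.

IE_3 is the cost of taking one more electron from the +2 cation: Si²⁺ still has 2 valence electrons; B²⁺ still has 1 valence electron; Al²⁺ still has 1 valence electron; Li²⁺ is already 1 electron into the core.
Pulling an electron out of a noble-gas core costs far more than removing a remaining valence electron, so Li sits at the high end of IE_3.
Valence configurations: Si²⁺ [Ne]3s², B²⁺ [He]2s¹, Al²⁺ [Ne]3s¹.
Approximate IE_3 values (kJ/mol): Si 3232, B 3660, Al 2745, Li 11815.
Overall IE_3 order: Al < Si < B < Li.

Li, B, Si, Al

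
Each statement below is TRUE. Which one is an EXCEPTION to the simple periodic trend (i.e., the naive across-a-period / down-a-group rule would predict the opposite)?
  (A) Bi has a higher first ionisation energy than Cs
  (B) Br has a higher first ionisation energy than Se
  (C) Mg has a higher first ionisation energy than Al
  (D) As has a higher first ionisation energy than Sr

The general trend: first ionisation energy increases across a period and decreases down a group.
(A) Bi (period 6, group 15) vs Cs (period 6, group 1): the stated order agrees with the simple trend.
(B) Br (period 4, group 17) vs Se (period 4, group 16): the stated order agrees with the simple trend.
(C) Mg (period 3, group 2) vs Al (period 3, group 13): the stated order contradicts the simple trend.
(D) As (period 4, group 15) vs Sr (period 5, group 2): the stated order agrees with the simple trend.
The exception is (C): Al's single 3p electron is easier to remove than one from Mg's filled 3s².

(C)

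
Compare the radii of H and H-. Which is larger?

H-

Forming H- adds 1 electron to H. More electron–electron repulsion in the same shell, with unchanged nuclear charge, lets the cloud expand.
An anion is larger than its parent atom: H- > H.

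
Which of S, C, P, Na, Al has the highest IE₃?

Na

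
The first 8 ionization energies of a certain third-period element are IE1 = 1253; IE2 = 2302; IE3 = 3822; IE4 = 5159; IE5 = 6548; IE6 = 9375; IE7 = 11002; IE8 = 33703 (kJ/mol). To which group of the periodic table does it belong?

Group 17

Look for the largest jump between consecutive ionization energies: IE8/IE7 ≈ 3.1, far larger than any earlier ratio.
That jump marks the point where a core electron is being removed. So the atom has 7 valence electrons.
A main-group element with 7 valence electrons is in group 17.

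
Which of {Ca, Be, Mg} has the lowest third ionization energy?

After 2 electrons have been removed, what remains? Ca²⁺ is the bare [Ar] core; Be²⁺ is the bare [He] core; Mg²⁺ is the bare [Ne] core.
All of these are removing an electron from a noble-gas core or deeper; the smaller core (lower principal quantum number) is held far more tightly, and within a period the higher nuclear charge binds the same core more tightly.
Tabulated IE_3 (kJ/mol): Ca 4912, Be 14849, Mg 7733.
Overall IE_3 order: Ca < Mg < Be.

Ca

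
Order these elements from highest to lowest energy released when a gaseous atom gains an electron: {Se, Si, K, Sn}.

Si is in period 3, group 14; K is in period 4, group 1; Se is in period 4, group 16; Sn is in period 5, group 14.
Atoms with high Z_eff and room in the valence shell (especially the halogens) have the most exothermic electron affinities.
Neither a single period nor a single group — weigh both effects.
Sn > K: period and group pull opposite ways; the across-period shift dominates (107 vs 48 kJ/mol).
Si > Sn: Si sits above Sn in group 14, so the down-group effect alone puts Si higher.
Se > Si: the two effects oppose for this pair; the across-period effect wins (195 vs 134 kJ/mol).
For reference (kJ/mol): Si 134, K 48, Se 195, Sn 107.
So from highest to lowest: Se > Si > Sn > K.

Se, Si, Sn, K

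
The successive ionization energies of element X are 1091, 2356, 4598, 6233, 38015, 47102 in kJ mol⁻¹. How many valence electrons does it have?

4

Look for the largest jump between consecutive ionization energies: IE5/IE4 ≈ 6.1, far larger than any earlier ratio.
That jump marks the point where a core electron is being removed. So the atom has 4 valence electrons.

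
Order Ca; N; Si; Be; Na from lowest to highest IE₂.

Ca < Si < Be < N < Na

IE_2 is the cost of taking one more electron from the +1 cation: Ca⁺ still has 1 valence electron; N⁺ still has 4 valence electrons; Si⁺ still has 3 valence electrons; Be⁺ still has 1 valence electron; Na⁺ is the bare [Ne] core.
Breaking into a closed-shell core is much more expensive than removing a leftover valence electron — Na has the largest IE_2 here.
Valence configurations: Ca⁺ [Ar]4s¹, N⁺ [He]2s²2p², Si⁺ [Ne]3s²3p¹, Be⁺ [He]2s¹.
Approximate IE_2 values (kJ/mol): Ca 1145, N 2856, Si 1577, Be 1757, Na 4562.
Overall IE_2 order: Ca < Si < Be < N < Na.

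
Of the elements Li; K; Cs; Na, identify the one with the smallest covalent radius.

Across a period the added protons contract the valence shell; down a group each new principal shell makes the atom larger.
All are in group 1, so atomic radius increases down the group.
The smallest covalent radius among these belongs to Li.

Li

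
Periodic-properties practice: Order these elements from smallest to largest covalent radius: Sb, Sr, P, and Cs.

P is in period 3, group 15; Sr is in period 5, group 2; Sb is in period 5, group 15; Cs is in period 6, group 1.
Across a period the added protons contract the valence shell; down a group each new principal shell makes the atom larger.
Here both period and group differ, so the two effects have to be weighed against each other.
Sb > P: Sb sits below P in group 15, so the down-group effect alone puts Sb larger.
Sr > Sb: both are in period 5; the period trend gives Sr the larger value.
Cs > Sr: both effects reinforce here, so Cs is clearly the larger of the two.
For reference (pm): P 111, Sr 185, Sb 140, Cs 232.
So from smallest to largest: P < Sb < Sr < Cs.

P < Sb < Sr < Cs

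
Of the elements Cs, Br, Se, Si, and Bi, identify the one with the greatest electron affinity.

Si is in period 3, group 14; Se is in period 4, group 16; Br is in period 4, group 17; Cs is in period 6, group 1; Bi is in period 6, group 15.
Adding an electron releases more energy for atoms nearer the top right (short of the noble gases).
Neither a single period nor a single group — weigh both effects.
Bi > Cs: both are in period 6; the period trend gives Bi the larger value.
Si > Bi: the two effects oppose for this pair; the down-group effect wins (134 vs 91 kJ/mol).
Se > Si: the two effects oppose for this pair; the across-period effect wins (195 vs 134 kJ/mol).
Br > Se: both are in period 4; the period trend gives Br the larger value.
Tabulated electron affinity (kJ/mol): Si 134, Se 195, Br 325, Cs 46, Bi 91.
The greatest electron affinity among these belongs to Br.

Br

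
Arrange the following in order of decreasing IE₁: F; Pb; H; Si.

F, H, Si, Pb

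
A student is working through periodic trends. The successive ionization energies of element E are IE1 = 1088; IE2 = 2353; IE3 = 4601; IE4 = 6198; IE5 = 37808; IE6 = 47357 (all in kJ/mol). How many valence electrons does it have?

Look for the largest jump between consecutive ionization energies: IE5/IE4 ≈ 6.1, far larger than any earlier ratio.
That jump marks the point where a core electron is being removed. So the atom has 4 valence electrons.

4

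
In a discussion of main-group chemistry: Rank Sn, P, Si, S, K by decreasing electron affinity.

Si is in period 3, group 14; P is in period 3, group 15; S is in period 3, group 16; K is in period 4, group 1; Sn is in period 5, group 14.
EA tends to increase across a period and decrease down a group, though the pattern is less regular than for IE or radius.
Here both period and group differ, so the two effects have to be weighed against each other.
P > K: both effects reinforce here, so P is clearly the higher of the two.
Sn > P: this pair runs against the simple trend — see the exception note.
Si > Sn: Si sits above Sn in group 14, so the down-group effect alone puts Si higher.
S > Si: S lies to the right of Si in period 3, so the across-period effect alone puts S higher.
Note the exception: Sn has a higher electron affinity than P, contrary to the simple trend — adding an electron to P's half-filled np³ subshell costs electron-pairing energy.
Note the exception: Si has a higher electron affinity than P, contrary to the simple trend — adding an electron to P's half-filled 3p³ is unfavourable, so Si (3p²) has the more exothermic EA.
Approximate values (kJ/mol): Si 134, P 72, S 200, K 48, Sn 107.
So from highest to lowest: S > Si > Sn > P > K.

S > Si > Sn > P > K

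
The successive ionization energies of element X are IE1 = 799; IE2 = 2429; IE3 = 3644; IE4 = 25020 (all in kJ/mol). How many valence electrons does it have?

3

Look for the largest jump between consecutive ionization energies: IE4/IE3 ≈ 6.9, far larger than any earlier ratio.
That jump marks the point where a core electron is being removed. So the atom has 3 valence electrons.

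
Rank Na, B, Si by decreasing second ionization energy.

Na > B > Si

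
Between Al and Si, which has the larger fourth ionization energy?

Al

Consider each +3 ion: Al³⁺ is the bare [Ne] core; Si³⁺ still has 1 valence electron.
Breaking into a closed-shell core is much more expensive than removing a leftover valence electron — Al has the largest IE_4 here.
Tabulated IE_4 (kJ/mol): Al 11577, Si 4356.
Hence IE_4: Si < Al.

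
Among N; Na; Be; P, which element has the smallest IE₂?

Be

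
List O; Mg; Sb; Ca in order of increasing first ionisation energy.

Across a period the outer electron is held more tightly (higher IE₁); down a group it sits in a higher shell, more shielded, and comes off more easily.
These span different periods and groups, so the two trends combine.
Mg > Ca: they share group 2; the group trend gives Mg the larger value.
Sb > Mg: the two effects oppose for this pair; the across-period effect wins (831 vs 738 kJ/mol).
O > Sb: both effects reinforce here, so O is clearly the higher of the two.
Approximate values (kJ/mol): O 1314, Mg 738, Ca 590, Sb 831.
So from lowest to highest: Ca < Mg < Sb < O.

Ca < Mg < Sb < O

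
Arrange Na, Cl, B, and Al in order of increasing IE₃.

Al < B < Cl < Na

The third ionization energy removes an electron from the +2 ion. For each element: Na²⁺ is already 1 electron into the core; Cl²⁺ still has 5 valence electrons; B²⁺ still has 1 valence electron; Al²⁺ still has 1 valence electron.
Breaking into a closed-shell core is much more expensive than removing a leftover valence electron — Na has the largest IE_3 here.
Valence configurations: Cl²⁺ [Ne]3s²3p³, B²⁺ [He]2s¹, Al²⁺ [Ne]3s¹.
Approximate IE_3 values (kJ/mol): Na 6910, Cl 3822, B 3660, Al 2745.
Putting it together, IE_3: Al < B < Cl < Na.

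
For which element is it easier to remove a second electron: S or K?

Consider each +1 ion: S⁺ still has 5 valence electrons; K⁺ is the bare [Ar] core.
Pulling an electron out of a noble-gas core costs far more than removing a remaining valence electron, so K sits at the high end of IE_2.
Tabulated IE_2 (kJ/mol): S 2252, K 3052.
Hence IE_2: S < K.

S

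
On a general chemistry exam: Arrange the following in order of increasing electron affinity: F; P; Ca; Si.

Ca < P < Si < F

Electron affinity generally becomes more exothermic across a period toward the halogens and less exothermic down a group.
Neither a single period nor a single group — weigh both effects.
P > Ca: relative to Ca, both the across-period and down-group shifts push P's electron affinity up.
Si > P: this pair runs against the simple trend — see the exception note.
F > Si: relative to Si, both the across-period and down-group shifts push F's electron affinity up.
Note the exception: Si has a higher electron affinity than P, contrary to the simple trend — adding an electron to P's half-filled 3p³ is unfavourable, so Si (3p²) has the more exothermic EA.
Approximate values (kJ/mol): F 328, Si 134, P 72, Ca 2.
So from lowest to highest: Ca < P < Si < F.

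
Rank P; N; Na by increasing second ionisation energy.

P, N, Na

IE_2 is the cost of taking one more electron from the +1 cation: P⁺ still has 4 valence electrons; N⁺ still has 4 valence electrons; Na⁺ is the bare [Ne] core.
Breaking into a closed-shell core is much more expensive than removing a leftover valence electron — Na has the largest IE_2 here.
Valence configurations: P⁺ [Ne]3s²3p², N⁺ [He]2s²2p².
The numbers (kJ/mol): P 1907, N 2856, Na 4562.
Hence IE_2: P < N < Na.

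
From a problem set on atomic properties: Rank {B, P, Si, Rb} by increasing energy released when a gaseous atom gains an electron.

EA tends to increase across a period and decrease down a group, though the pattern is less regular than for IE or radius.
These span different periods and groups, so the two trends combine.
Rb > B: this pair runs against the simple trend — see the exception note.
P > Rb: both effects reinforce here, so P is clearly the higher of the two.
Si > P: this pair runs against the simple trend — see the exception note.
Note the exception: Rb has a higher electron affinity than B, contrary to the simple trend — B's ns²np¹ configuration gives only a small electron affinity — the sparsely filled np subshell binds an added electron weakly.
Note the exception: Si has a higher electron affinity than P, contrary to the simple trend — adding an electron to P's half-filled 3p³ is unfavourable, so Si (3p²) has the more exothermic EA.
Tabulated electron affinity (kJ/mol): B 27, Si 134, P 72, Rb 47.
So from lowest to highest: B < Rb < P < Si.

B < Rb < P < Si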